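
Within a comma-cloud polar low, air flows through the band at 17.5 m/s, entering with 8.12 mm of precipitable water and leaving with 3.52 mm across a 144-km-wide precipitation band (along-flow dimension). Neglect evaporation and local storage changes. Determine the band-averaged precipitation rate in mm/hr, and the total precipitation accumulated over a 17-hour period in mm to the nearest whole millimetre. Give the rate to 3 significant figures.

R ≈ 2.01 mm/hr; total ≈ 34 mm

Column moisture flux per unit crosswind length is F = V × PW.
Inflow: F_in = 17.5 × 8.12 = 142.1 mm·m/s
Outflow: F_out = 17.5 × 3.52 = 61.6 mm·m/s
Steady-state rate R = (F_in − F_out)/L = (142.1 − 61.6) / 144000 m = 5.590e-04 mm/s.
R = 5.590e-04 × 3600 = 2.01 mm/hr.
Over 17 h: total = 2.01 × 17 = 34.17 ≈ 34 mm.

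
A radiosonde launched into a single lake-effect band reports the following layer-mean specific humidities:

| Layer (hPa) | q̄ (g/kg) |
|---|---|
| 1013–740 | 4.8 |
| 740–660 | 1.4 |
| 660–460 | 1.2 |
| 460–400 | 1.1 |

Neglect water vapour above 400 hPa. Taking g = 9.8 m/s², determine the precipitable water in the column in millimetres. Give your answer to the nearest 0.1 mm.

Precipitable water is the column-integrated vapour mass per unit area: PW = (1/g) Σ q̄ Δp, with q in kg/kg and Δp in Pa (1 kg/m² of water = 1 mm).
Layer 1013–740 hPa: Δp = 273 hPa = 27300 Pa, q̄ = 0.0048 kg/kg → 0.0048 × 27300 / 9.8 = 13.37 mm
Layer 740–660 hPa: Δp = 80 hPa = 8000 Pa, q̄ = 0.0014 kg/kg → 0.0014 × 8000 / 9.8 = 1.14 mm
Layer 660–460 hPa: Δp = 200 hPa = 20000 Pa, q̄ = 0.0012 kg/kg → 0.0012 × 20000 / 9.8 = 2.45 mm
Layer 460–400 hPa: Δp = 60 hPa = 6000 Pa, q̄ = 0.0011 kg/kg → 0.0011 × 6000 / 9.8 = 0.67 mm
PW = 13.37 + 1.14 + 2.45 + 0.67 = 17.63 ≈ 17.6 mm.

PW ≈ 17.6 mm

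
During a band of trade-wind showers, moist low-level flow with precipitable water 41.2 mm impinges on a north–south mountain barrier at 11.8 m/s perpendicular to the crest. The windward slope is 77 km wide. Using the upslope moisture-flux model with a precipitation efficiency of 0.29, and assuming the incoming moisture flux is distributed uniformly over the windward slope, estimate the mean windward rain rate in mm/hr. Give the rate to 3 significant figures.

R ≈ 6.59 mm/hr

Incoming column moisture flux per unit ridge length: F = V × PW = 11.8 × 41.2 = 486.16 mm·m/s.
Spread over the 77 km slope with efficiency ε = 0.29: R = ε·F/W = 0.29 × 486.16 / 77000 m = 1.831e-03 mm/s.
R = 1.831e-03 × 3600 = 6.59 mm/hr.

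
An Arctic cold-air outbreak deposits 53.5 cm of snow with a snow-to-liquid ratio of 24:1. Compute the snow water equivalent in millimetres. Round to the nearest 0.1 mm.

SWE ≈ 22.3 mm

SWE = snow depth / ratio = 53.5 cm / 24 = 2.229 cm = 22.3 mm.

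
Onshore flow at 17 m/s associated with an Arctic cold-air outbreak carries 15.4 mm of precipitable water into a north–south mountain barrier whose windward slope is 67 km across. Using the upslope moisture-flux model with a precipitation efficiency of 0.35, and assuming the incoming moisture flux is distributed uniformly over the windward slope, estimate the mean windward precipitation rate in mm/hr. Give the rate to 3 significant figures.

Incoming column moisture flux per unit ridge length: F = V × PW = 17 × 15.4 = 261.8 mm·m/s.
Spread over the 67 km slope with efficiency ε = 0.35: R = ε·F/W = 0.35 × 261.8 / 67000 m = 1.368e-03 mm/s.
R = 1.368e-03 × 3600 = 4.92 mm/hr.

R ≈ 4.92 mm/hr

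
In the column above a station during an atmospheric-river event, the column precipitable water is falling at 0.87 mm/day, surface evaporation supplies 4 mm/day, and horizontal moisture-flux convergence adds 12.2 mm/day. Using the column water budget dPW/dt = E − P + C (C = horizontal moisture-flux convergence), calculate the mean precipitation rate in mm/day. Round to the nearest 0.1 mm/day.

dPW/dt = -0.87 mm/day.
P = E + C − dPW/dt = 4 + (12.2) − (-0.87) = 17.1 mm/day.

P ≈ 17.1 mm/day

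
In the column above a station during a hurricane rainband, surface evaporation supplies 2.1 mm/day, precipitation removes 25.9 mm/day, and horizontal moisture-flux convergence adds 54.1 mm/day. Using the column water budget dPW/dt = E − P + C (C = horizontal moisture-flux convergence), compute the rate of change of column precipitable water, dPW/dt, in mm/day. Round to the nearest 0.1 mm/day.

dPW/dt = E − P + C = 2.1 − 25.9 + (54.1) = 30.3 mm/day.

dPW/dt ≈ 30.3 mm/day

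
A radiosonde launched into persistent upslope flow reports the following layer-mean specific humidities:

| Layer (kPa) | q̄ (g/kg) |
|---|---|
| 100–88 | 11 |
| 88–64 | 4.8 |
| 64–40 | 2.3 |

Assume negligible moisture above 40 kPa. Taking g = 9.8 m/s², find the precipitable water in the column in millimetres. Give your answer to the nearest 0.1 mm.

PW ≈ 30.9 mm

Precipitable water is the column-integrated vapour mass per unit area: PW = (1/g) Σ q̄ Δp, with q in kg/kg and Δp in Pa (1 kg/m² of water = 1 mm).
Layer 100–88 kPa: Δp = 120 hPa = 12000 Pa, q̄ = 0.011 kg/kg → 0.011 × 12000 / 9.8 = 13.47 mm
Layer 88–64 kPa: Δp = 240 hPa = 24000 Pa, q̄ = 0.0048 kg/kg → 0.0048 × 24000 / 9.8 = 11.76 mm
Layer 64–40 kPa: Δp = 240 hPa = 24000 Pa, q̄ = 0.0023 kg/kg → 0.0023 × 24000 / 9.8 = 5.63 mm
PW = 13.47 + 11.76 + 5.63 = 30.86 ≈ 30.9 mm.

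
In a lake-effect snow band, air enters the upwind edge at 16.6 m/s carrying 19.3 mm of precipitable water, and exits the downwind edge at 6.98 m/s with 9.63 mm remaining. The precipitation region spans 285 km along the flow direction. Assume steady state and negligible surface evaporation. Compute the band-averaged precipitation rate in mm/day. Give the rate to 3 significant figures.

R ≈ 76.7 mm/day

Column moisture flux per unit crosswind length is F = V × PW.
Inflow: F_in = 16.6 × 19.3 = 320.38 mm·m/s
Outflow: F_out = 6.98 × 9.63 = 67.2174 mm·m/s
Steady-state rate R = (F_in − F_out)/L = (320.38 − 67.2174) / 285000 m = 8.883e-04 mm/s.
R = 8.883e-04 × 3600 × 24 = 76.7 mm/day.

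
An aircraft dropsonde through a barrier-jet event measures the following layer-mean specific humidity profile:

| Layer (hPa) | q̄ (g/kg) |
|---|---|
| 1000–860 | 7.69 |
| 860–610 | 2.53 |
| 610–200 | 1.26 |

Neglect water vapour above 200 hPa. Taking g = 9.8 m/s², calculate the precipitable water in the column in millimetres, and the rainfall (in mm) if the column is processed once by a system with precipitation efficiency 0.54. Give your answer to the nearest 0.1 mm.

Precipitable water is the column-integrated vapour mass per unit area: PW = (1/g) Σ q̄ Δp, with q in kg/kg and Δp in Pa (1 kg/m² of water = 1 mm).
Layer 1000–860 hPa: Δp = 140 hPa = 14000 Pa, q̄ = 0.00769 kg/kg → 0.00769 × 14000 / 9.8 = 10.99 mm
Layer 860–610 hPa: Δp = 250 hPa = 25000 Pa, q̄ = 0.00253 kg/kg → 0.00253 × 25000 / 9.8 = 6.45 mm
Layer 610–200 hPa: Δp = 410 hPa = 41000 Pa, q̄ = 0.00126 kg/kg → 0.00126 × 41000 / 9.8 = 5.27 mm
PW = 10.99 + 6.45 + 5.27 = 22.71 ≈ 22.7 mm.
Rainfall = ε × PW = 0.54 × 22.7 = 12.3 mm.

PW ≈ 22.7 mm; rainfall ≈ 12.3 mm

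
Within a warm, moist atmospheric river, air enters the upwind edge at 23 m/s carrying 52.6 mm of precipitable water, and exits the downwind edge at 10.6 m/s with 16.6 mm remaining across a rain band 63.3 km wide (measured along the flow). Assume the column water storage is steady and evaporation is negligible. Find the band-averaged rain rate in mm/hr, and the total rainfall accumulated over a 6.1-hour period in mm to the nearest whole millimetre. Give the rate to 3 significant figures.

Column moisture flux per unit crosswind length is F = V × PW.
Inflow: F_in = 23 × 52.6 = 1209.8 mm·m/s
Outflow: F_out = 10.6 × 16.6 = 175.96 mm·m/s
Steady-state rate R = (F_in − F_out)/L = (1209.8 − 175.96) / 63300 m = 1.633e-02 mm/s.
R = 1.633e-02 × 3600 = 58.8 mm/hr.
Over 6.1 h: total = 58.8 × 6.1 = 358.68 ≈ 359 mm.

R ≈ 58.8 mm/hr; total ≈ 359 mm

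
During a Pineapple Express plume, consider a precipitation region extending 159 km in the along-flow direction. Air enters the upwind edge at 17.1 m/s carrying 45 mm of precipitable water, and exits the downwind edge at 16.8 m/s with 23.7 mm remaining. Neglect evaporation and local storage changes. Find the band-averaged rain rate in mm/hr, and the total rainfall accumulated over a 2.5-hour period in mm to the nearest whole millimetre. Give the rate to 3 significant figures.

R ≈ 8.41 mm/hr; total ≈ 21 mm

Column moisture flux per unit crosswind length is F = V × PW.
Inflow: F_in = 17.1 × 45 = 769.5 mm·m/s
Outflow: F_out = 16.8 × 23.7 = 398.16 mm·m/s
Steady-state rate R = (F_in − F_out)/L = (769.5 − 398.16) / 159000 m = 2.335e-03 mm/s.
R = 2.335e-03 × 3600 = 8.41 mm/hr.
Over 2.5 h: total = 8.41 × 2.5 = 21.025 ≈ 21 mm.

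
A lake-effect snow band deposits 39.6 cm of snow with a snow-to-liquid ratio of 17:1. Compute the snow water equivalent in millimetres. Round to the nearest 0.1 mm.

SWE = snow depth / ratio = 39.6 cm / 17 = 2.329 cm = 23.3 mm.

SWE ≈ 23.3 mm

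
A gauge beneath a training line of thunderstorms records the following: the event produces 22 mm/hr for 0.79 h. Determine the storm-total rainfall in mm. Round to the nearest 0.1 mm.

Total = Σ Rᵢ Δtᵢ = 22 × 0.79
      = 17.38 = 17.4 mm.

total ≈ 17.4 mm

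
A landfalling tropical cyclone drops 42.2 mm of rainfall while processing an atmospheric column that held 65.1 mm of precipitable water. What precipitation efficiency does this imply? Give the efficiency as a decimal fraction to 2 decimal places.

ε = rainfall / PW = 42.2 / 65.1 = 0.65.

ε ≈ 0.65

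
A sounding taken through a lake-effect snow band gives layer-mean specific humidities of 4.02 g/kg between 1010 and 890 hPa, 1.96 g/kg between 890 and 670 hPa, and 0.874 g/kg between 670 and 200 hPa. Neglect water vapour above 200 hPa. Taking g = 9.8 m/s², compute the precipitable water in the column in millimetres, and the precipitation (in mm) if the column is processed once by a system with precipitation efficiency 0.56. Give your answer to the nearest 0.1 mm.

PW ≈ 13.5 mm; precipitation ≈ 7.6 mm

Precipitable water is the column-integrated vapour mass per unit area: PW = (1/g) Σ q̄ Δp, with q in kg/kg and Δp in Pa (1 kg/m² of water = 1 mm).
Layer 1010–890 hPa: Δp = 120 hPa = 12000 Pa, q̄ = 0.00402 kg/kg → 0.00402 × 12000 / 9.8 = 4.92 mm
Layer 890–670 hPa: Δp = 220 hPa = 22000 Pa, q̄ = 0.00196 kg/kg → 0.00196 × 22000 / 9.8 = 4.40 mm
Layer 670–200 hPa: Δp = 470 hPa = 47000 Pa, q̄ = 0.000874 kg/kg → 0.000874 × 47000 / 9.8 = 4.19 mm
PW = 4.92 + 4.40 + 4.19 = 13.51 ≈ 13.5 mm.
Precipitation = ε × PW = 0.56 × 13.5 = 7.6 mm.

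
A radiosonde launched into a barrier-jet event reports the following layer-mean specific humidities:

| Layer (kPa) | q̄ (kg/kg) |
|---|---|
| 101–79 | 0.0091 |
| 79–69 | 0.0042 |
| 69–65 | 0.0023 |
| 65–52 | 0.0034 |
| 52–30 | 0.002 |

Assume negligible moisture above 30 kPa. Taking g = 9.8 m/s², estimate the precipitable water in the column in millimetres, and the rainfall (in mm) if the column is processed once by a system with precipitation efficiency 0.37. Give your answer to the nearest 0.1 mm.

PW ≈ 34.7 mm; rainfall ≈ 12.8 mm

Precipitable water is the column-integrated vapour mass per unit area: PW = (1/g) Σ q̄ Δp, with q in kg/kg and Δp in Pa (1 kg/m² of water = 1 mm).
Layer 101–79 kPa: Δp = 220 hPa = 22000 Pa, q̄ = 0.0091 kg/kg → 0.0091 × 22000 / 9.8 = 20.43 mm
Layer 79–69 kPa: Δp = 100 hPa = 10000 Pa, q̄ = 0.0042 kg/kg → 0.0042 × 10000 / 9.8 = 4.29 mm
Layer 69–65 kPa: Δp = 40 hPa = 4000 Pa, q̄ = 0.0023 kg/kg → 0.0023 × 4000 / 9.8 = 0.94 mm
Layer 65–52 kPa: Δp = 130 hPa = 13000 Pa, q̄ = 0.0034 kg/kg → 0.0034 × 13000 / 9.8 = 4.51 mm
Layer 52–30 kPa: Δp = 220 hPa = 22000 Pa, q̄ = 0.002 kg/kg → 0.002 × 22000 / 9.8 = 4.49 mm
PW = 20.43 + 4.29 + 0.94 + 4.51 + 4.49 = 34.66 ≈ 34.7 mm.
Rainfall = ε × PW = 0.37 × 34.7 = 12.8 mm.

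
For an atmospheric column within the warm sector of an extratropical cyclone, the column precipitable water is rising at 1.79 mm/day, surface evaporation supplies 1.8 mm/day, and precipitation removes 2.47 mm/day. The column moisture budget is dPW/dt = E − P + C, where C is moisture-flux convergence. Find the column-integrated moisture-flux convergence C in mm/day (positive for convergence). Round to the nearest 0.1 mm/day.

dPW/dt = +1.79 mm/day.
C = dPW/dt − E + P = (+1.79) − 1.8 + 2.47 = 2.5 mm/day.

C ≈ 2.5 mm/day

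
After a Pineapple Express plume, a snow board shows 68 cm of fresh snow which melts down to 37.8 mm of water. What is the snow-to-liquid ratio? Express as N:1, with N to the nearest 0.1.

Ratio = snow depth / SWE = 680 mm / 37.8 mm = 18.0, i.e. 18.0:1.

ratio ≈ 18.0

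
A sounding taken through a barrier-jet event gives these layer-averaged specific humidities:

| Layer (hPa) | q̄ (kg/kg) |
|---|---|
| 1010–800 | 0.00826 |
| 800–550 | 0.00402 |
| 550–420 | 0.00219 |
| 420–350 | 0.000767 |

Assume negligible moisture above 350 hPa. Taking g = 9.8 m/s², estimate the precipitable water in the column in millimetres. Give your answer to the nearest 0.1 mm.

Precipitable water is the column-integrated vapour mass per unit area: PW = (1/g) Σ q̄ Δp, with q in kg/kg and Δp in Pa (1 kg/m² of water = 1 mm).
Layer 1010–800 hPa: Δp = 210 hPa = 21000 Pa, q̄ = 0.00826 kg/kg → 0.00826 × 21000 / 9.8 = 17.70 mm
Layer 800–550 hPa: Δp = 250 hPa = 25000 Pa, q̄ = 0.00402 kg/kg → 0.00402 × 25000 / 9.8 = 10.26 mm
Layer 550–420 hPa: Δp = 130 hPa = 13000 Pa, q̄ = 0.00219 kg/kg → 0.00219 × 13000 / 9.8 = 2.91 mm
Layer 420–350 hPa: Δp = 70 hPa = 7000 Pa, q̄ = 0.000767 kg/kg → 0.000767 × 7000 / 9.8 = 0.55 mm
PW = 17.70 + 10.26 + 2.91 + 0.55 = 31.42 ≈ 31.4 mm.

PW ≈ 31.4 mm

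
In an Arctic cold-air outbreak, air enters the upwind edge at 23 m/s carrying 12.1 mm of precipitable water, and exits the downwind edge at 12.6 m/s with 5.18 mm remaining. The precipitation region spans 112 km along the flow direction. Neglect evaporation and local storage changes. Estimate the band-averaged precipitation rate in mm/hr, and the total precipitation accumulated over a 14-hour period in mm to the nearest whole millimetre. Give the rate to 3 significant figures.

R ≈ 6.85 mm/hr; total ≈ 96 mm

Column moisture flux per unit crosswind length is F = V × PW.
Inflow: F_in = 23 × 12.1 = 278.3 mm·m/s
Outflow: F_out = 12.6 × 5.18 = 65.268 mm·m/s
Steady-state rate R = (F_in − F_out)/L = (278.3 − 65.268) / 112000 m = 1.902e-03 mm/s.
R = 1.902e-03 × 3600 = 6.85 mm/hr.
Over 14 h: total = 6.85 × 14 = 95.9 ≈ 96 mm.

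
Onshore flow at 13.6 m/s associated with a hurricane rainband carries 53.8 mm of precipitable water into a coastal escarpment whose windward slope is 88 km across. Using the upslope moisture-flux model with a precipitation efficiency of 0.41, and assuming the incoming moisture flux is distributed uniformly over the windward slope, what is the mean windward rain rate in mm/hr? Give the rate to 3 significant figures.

Incoming column moisture flux per unit ridge length: F = V × PW = 13.6 × 53.8 = 731.68 mm·m/s.
Spread over the 88 km slope with efficiency ε = 0.41: R = ε·F/W = 0.41 × 731.68 / 88000 m = 3.409e-03 mm/s.
R = 3.409e-03 × 3600 = 12.3 mm/hr.

R ≈ 12.3 mm/hr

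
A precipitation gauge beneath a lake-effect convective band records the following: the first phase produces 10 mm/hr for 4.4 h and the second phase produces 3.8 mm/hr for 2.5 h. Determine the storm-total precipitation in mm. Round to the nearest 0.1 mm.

Total = Σ Rᵢ Δtᵢ = 10 × 4.4 + 3.8 × 2.5
      = 44 + 9.5 = 53.5 mm.

total ≈ 53.5 mm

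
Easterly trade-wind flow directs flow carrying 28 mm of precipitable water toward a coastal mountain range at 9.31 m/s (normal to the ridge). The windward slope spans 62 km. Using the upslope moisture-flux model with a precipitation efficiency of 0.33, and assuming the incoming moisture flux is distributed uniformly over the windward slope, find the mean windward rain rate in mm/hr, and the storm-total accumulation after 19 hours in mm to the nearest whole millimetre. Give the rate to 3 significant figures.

R ≈ 4.99 mm/hr; total ≈ 95 mm

Incoming column moisture flux per unit ridge length: F = V × PW = 9.31 × 28 = 260.68 mm·m/s.
Spread over the 62 km slope with efficiency ε = 0.33: R = ε·F/W = 0.33 × 260.68 / 62000 m = 1.387e-03 mm/s.
R = 1.387e-03 × 3600 = 4.99 mm/hr.
Over 19 h: total = 4.99 × 19 = 94.81 ≈ 95 mm.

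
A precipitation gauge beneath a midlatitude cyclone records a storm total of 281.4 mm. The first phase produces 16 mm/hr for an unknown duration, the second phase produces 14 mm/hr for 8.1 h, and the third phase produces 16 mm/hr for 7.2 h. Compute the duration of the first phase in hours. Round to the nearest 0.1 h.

duration ≈ 3.3 h

Known phases: 14 × 8.1 + 16 × 7.2 = 113.4 + 115.2 = 228.6 mm.
Remaining depth = 281.4 − 228.6 = 52.8 mm.
Duration = 52.8 / 16 = 3.3 h.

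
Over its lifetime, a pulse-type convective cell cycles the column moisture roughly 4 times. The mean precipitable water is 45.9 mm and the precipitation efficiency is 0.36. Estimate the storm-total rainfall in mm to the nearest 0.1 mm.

rainfall ≈ 66.1 mm

Each cycle deposits ε × PW = 0.36 × 45.9 = 16.524 mm.
Over 4 cycles: 4 × 16.524 = 66.1 mm.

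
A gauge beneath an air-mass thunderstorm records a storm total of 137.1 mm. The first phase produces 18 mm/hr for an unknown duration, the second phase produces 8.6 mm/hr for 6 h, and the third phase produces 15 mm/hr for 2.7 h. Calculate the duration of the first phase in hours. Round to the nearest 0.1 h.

Known phases: 8.6 × 6 + 15 × 2.7 = 51.6 + 40.5 = 92.1 mm.
Remaining depth = 137.1 − 92.1 = 45 mm.
Duration = 45 / 18 = 2.5 h.

duration ≈ 2.5 h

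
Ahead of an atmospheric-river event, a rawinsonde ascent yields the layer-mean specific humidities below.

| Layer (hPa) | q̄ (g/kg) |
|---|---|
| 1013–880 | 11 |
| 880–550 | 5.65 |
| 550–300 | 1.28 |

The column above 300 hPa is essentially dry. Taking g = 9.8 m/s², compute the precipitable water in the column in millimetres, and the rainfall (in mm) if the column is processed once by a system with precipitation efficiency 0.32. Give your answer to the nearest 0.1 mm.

PW ≈ 37.2 mm; rainfall ≈ 11.9 mm

Precipitable water is the column-integrated vapour mass per unit area: PW = (1/g) Σ q̄ Δp, with q in kg/kg and Δp in Pa (1 kg/m² of water = 1 mm).
Layer 1013–880 hPa: Δp = 133 hPa = 13300 Pa, q̄ = 0.011 kg/kg → 0.011 × 13300 / 9.8 = 14.93 mm
Layer 880–550 hPa: Δp = 330 hPa = 33000 Pa, q̄ = 0.00565 kg/kg → 0.00565 × 33000 / 9.8 = 19.03 mm
Layer 550–300 hPa: Δp = 250 hPa = 25000 Pa, q̄ = 0.00128 kg/kg → 0.00128 × 25000 / 9.8 = 3.27 mm
PW = 14.93 + 19.03 + 3.27 = 37.23 ≈ 37.2 mm.
Rainfall = ε × PW = 0.32 × 37.2 = 11.9 mm.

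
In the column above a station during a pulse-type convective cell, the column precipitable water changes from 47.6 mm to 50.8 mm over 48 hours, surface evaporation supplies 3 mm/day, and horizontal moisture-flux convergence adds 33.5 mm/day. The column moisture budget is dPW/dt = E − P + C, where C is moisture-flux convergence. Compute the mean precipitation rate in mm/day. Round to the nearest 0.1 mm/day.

dPW/dt = (50.8 − 47.6) mm / (48/24 day) = +1.600 mm/day.
P = E + C − dPW/dt = 3 + (33.5) − (+1.600) = 34.9 mm/day.

P ≈ 34.9 mm/day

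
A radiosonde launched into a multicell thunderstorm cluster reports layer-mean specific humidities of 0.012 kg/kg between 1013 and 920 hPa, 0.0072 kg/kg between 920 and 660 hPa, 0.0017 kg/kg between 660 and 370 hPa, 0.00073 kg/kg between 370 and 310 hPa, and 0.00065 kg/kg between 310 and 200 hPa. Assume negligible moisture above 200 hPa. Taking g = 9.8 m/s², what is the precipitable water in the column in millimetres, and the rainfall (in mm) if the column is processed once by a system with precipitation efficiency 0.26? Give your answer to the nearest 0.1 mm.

PW ≈ 36.7 mm; rainfall ≈ 9.5 mm

Precipitable water is the column-integrated vapour mass per unit area: PW = (1/g) Σ q̄ Δp, with q in kg/kg and Δp in Pa (1 kg/m² of water = 1 mm).
Layer 1013–920 hPa: Δp = 93 hPa = 9300 Pa, q̄ = 0.012 kg/kg → 0.012 × 9300 / 9.8 = 11.39 mm
Layer 920–660 hPa: Δp = 260 hPa = 26000 Pa, q̄ = 0.0072 kg/kg → 0.0072 × 26000 / 9.8 = 19.10 mm
Layer 660–370 hPa: Δp = 290 hPa = 29000 Pa, q̄ = 0.0017 kg/kg → 0.0017 × 29000 / 9.8 = 5.03 mm
Layer 370–310 hPa: Δp = 60 hPa = 6000 Pa, q̄ = 0.00073 kg/kg → 0.00073 × 6000 / 9.8 = 0.45 mm
Layer 310–200 hPa: Δp = 110 hPa = 11000 Pa, q̄ = 0.00065 kg/kg → 0.00065 × 11000 / 9.8 = 0.73 mm
PW = 11.39 + 19.10 + 5.03 + 0.45 + 0.73 = 36.70 ≈ 36.7 mm.
Rainfall = ε × PW = 0.26 × 36.7 = 9.5 mm.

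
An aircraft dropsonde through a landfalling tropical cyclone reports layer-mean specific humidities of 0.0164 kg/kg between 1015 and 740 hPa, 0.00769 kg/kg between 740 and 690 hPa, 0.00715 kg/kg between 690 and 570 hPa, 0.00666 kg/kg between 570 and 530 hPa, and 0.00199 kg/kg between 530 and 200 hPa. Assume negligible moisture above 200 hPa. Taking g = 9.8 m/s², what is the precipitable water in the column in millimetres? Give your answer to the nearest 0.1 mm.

PW ≈ 68.1 mm

Precipitable water is the column-integrated vapour mass per unit area: PW = (1/g) Σ q̄ Δp, with q in kg/kg and Δp in Pa (1 kg/m² of water = 1 mm).
Layer 1015–740 hPa: Δp = 275 hPa = 27500 Pa, q̄ = 0.0164 kg/kg → 0.0164 × 27500 / 9.8 = 46.02 mm
Layer 740–690 hPa: Δp = 50 hPa = 5000 Pa, q̄ = 0.00769 kg/kg → 0.00769 × 5000 / 9.8 = 3.92 mm
Layer 690–570 hPa: Δp = 120 hPa = 12000 Pa, q̄ = 0.00715 kg/kg → 0.00715 × 12000 / 9.8 = 8.76 mm
Layer 570–530 hPa: Δp = 40 hPa = 4000 Pa, q̄ = 0.00666 kg/kg → 0.00666 × 4000 / 9.8 = 2.72 mm
Layer 530–200 hPa: Δp = 330 hPa = 33000 Pa, q̄ = 0.00199 kg/kg → 0.00199 × 33000 / 9.8 = 6.70 mm
PW = 46.02 + 3.92 + 8.76 + 2.72 + 6.70 = 68.12 ≈ 68.1 mm.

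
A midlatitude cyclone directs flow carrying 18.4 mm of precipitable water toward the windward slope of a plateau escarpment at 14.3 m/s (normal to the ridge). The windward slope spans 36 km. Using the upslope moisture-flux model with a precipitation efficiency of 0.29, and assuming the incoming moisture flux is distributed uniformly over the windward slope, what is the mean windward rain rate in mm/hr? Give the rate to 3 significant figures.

Incoming column moisture flux per unit ridge length: F = V × PW = 14.3 × 18.4 = 263.12 mm·m/s.
Spread over the 36 km slope with efficiency ε = 0.29: R = ε·F/W = 0.29 × 263.12 / 36000 m = 2.120e-03 mm/s.
R = 2.120e-03 × 3600 = 7.63 mm/hr.

R ≈ 7.63 mm/hr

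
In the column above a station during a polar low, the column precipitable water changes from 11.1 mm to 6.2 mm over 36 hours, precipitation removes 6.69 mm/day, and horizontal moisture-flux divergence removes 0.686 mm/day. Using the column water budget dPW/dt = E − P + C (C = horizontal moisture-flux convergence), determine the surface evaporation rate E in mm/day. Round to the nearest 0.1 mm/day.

E ≈ 4.1 mm/day

dPW/dt = (6.2 − 11.1) mm / (36/24 day) = -3.267 mm/day.
E = dPW/dt + P − C = (-3.267) + 6.69 − (-0.686) = 4.1 mm/day.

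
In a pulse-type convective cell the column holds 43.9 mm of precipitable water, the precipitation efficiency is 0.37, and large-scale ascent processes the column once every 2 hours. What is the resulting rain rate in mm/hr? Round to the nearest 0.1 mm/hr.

R ≈ 8.1 mm/hr

Each overturning extracts ε × PW = 0.37 × 43.9 = 16.243 mm.
Rate = ε·PW / τ = 16.243 / 2 h = 8.1 mm/hr.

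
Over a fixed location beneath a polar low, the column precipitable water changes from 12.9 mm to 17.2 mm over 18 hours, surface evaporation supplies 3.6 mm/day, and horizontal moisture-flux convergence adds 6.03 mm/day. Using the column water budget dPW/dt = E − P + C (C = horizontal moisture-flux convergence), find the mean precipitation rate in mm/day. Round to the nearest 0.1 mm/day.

dPW/dt = (17.2 − 12.9) mm / (18/24 day) = +5.733 mm/day.
P = E + C − dPW/dt = 3.6 + (6.03) − (+5.733) = 3.9 mm/day.

P ≈ 3.9 mm/day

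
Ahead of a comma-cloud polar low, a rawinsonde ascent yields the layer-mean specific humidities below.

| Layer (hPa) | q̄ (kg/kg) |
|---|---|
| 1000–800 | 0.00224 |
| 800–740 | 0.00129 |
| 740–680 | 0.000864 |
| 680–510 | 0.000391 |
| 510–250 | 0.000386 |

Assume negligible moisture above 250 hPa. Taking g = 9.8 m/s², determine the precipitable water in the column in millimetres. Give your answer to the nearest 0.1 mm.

PW ≈ 7.6 mm

Precipitable water is the column-integrated vapour mass per unit area: PW = (1/g) Σ q̄ Δp, with q in kg/kg and Δp in Pa (1 kg/m² of water = 1 mm).
Layer 1000–800 hPa: Δp = 200 hPa = 20000 Pa, q̄ = 0.00224 kg/kg → 0.00224 × 20000 / 9.8 = 4.57 mm
Layer 800–740 hPa: Δp = 60 hPa = 6000 Pa, q̄ = 0.00129 kg/kg → 0.00129 × 6000 / 9.8 = 0.79 mm
Layer 740–680 hPa: Δp = 60 hPa = 6000 Pa, q̄ = 0.000864 kg/kg → 0.000864 × 6000 / 9.8 = 0.53 mm
Layer 680–510 hPa: Δp = 170 hPa = 17000 Pa, q̄ = 0.000391 kg/kg → 0.000391 × 17000 / 9.8 = 0.68 mm
Layer 510–250 hPa: Δp = 260 hPa = 26000 Pa, q̄ = 0.000386 kg/kg → 0.000386 × 26000 / 9.8 = 1.02 mm
PW = 4.57 + 0.79 + 0.53 + 0.68 + 1.02 = 7.59 ≈ 7.6 mm.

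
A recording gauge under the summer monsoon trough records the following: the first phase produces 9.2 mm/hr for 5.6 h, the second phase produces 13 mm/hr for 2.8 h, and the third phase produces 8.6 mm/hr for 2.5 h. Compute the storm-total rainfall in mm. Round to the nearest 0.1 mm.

total ≈ 109.4 mm

Total = Σ Rᵢ Δtᵢ = 9.2 × 5.6 + 13 × 2.8 + 8.6 × 2.5
      = 51.52 + 36.4 + 21.5 = 109.4 mm.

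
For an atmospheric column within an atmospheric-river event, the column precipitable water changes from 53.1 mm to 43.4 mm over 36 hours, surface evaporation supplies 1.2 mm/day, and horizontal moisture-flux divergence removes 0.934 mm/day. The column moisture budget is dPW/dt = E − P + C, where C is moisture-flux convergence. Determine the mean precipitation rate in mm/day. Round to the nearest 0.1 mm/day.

dPW/dt = (43.4 − 53.1) mm / (36/24 day) = -6.467 mm/day.
P = E + C − dPW/dt = 1.2 + (-0.934) − (-6.467) = 6.7 mm/day.

P ≈ 6.7 mm/day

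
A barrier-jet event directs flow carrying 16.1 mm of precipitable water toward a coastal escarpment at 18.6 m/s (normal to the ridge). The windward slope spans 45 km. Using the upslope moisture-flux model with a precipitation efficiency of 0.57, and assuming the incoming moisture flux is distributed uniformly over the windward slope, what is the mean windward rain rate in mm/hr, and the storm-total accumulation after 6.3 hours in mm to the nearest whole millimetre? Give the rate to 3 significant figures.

Incoming column moisture flux per unit ridge length: F = V × PW = 18.6 × 16.1 = 299.46 mm·m/s.
Spread over the 45 km slope with efficiency ε = 0.57: R = ε·F/W = 0.57 × 299.46 / 45000 m = 3.793e-03 mm/s.
R = 3.793e-03 × 3600 = 13.7 mm/hr.
Over 6.3 h: total = 13.7 × 6.3 = 86.31 ≈ 86 mm.

R ≈ 13.7 mm/hr; total ≈ 86 mm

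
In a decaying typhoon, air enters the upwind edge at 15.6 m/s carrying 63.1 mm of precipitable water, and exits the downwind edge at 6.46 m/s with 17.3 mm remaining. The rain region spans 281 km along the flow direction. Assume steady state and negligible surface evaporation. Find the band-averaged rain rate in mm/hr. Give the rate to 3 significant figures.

Column moisture flux per unit crosswind length is F = V × PW.
Inflow: F_in = 15.6 × 63.1 = 984.36 mm·m/s
Outflow: F_out = 6.46 × 17.3 = 111.758 mm·m/s
Steady-state rate R = (F_in − F_out)/L = (984.36 − 111.758) / 281000 m = 3.105e-03 mm/s.
R = 3.105e-03 × 3600 = 11.2 mm/hr.

R ≈ 11.2 mm/hr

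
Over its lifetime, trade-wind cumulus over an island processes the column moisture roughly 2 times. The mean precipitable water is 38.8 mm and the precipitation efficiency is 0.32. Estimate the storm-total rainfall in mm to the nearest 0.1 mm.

rainfall ≈ 24.8 mm

Each cycle deposits ε × PW = 0.32 × 38.8 = 12.416 mm.
Over 2 cycles: 2 × 12.416 = 24.8 mm.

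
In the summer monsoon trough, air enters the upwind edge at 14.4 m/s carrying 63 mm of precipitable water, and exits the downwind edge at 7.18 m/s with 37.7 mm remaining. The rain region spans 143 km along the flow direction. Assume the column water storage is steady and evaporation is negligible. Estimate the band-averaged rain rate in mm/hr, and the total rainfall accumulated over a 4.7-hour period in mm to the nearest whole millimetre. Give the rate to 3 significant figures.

R ≈ 16.0 mm/hr; total ≈ 75 mm

Column moisture flux per unit crosswind length is F = V × PW.
Inflow: F_in = 14.4 × 63 = 907.2 mm·m/s
Outflow: F_out = 7.18 × 37.7 = 270.686 mm·m/s
Steady-state rate R = (F_in − F_out)/L = (907.2 − 270.686) / 143000 m = 4.451e-03 mm/s.
R = 4.451e-03 × 3600 = 16.0 mm/hr.
Over 4.7 h: total = 16.0 × 4.7 = 75.2 ≈ 75 mm.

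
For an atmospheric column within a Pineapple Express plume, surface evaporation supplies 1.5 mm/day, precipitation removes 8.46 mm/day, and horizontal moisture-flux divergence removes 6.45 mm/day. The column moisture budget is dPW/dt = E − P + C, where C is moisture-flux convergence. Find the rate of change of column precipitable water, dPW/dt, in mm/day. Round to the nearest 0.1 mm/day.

dPW/dt = E − P + C = 1.5 − 8.46 + (-6.45) = -13.4 mm/day.

dPW/dt ≈ -13.4 mm/day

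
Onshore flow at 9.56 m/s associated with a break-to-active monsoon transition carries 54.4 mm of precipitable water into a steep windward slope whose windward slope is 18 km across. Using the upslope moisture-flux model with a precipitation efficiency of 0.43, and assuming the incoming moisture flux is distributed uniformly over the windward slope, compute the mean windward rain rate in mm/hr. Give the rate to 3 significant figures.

Incoming column moisture flux per unit ridge length: F = V × PW = 9.56 × 54.4 = 520.064 mm·m/s.
Spread over the 18 km slope with efficiency ε = 0.43: R = ε·F/W = 0.43 × 520.064 / 18000 m = 1.242e-02 mm/s.
R = 1.242e-02 × 3600 = 44.7 mm/hr.

R ≈ 44.7 mm/hr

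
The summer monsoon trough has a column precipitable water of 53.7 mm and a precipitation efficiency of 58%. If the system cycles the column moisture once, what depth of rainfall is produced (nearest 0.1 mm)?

Rainfall = ε × PW = 0.58 × 53.7 = 31.1 mm.

rainfall ≈ 31.1 mm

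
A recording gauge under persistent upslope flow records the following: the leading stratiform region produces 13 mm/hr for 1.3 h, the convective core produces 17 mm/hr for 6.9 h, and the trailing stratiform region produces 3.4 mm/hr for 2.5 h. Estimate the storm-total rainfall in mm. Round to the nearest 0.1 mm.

total ≈ 142.7 mm

Total = Σ Rᵢ Δtᵢ = 13 × 1.3 + 17 × 6.9 + 3.4 × 2.5
      = 16.9 + 117.3 + 8.5 = 142.7 mm.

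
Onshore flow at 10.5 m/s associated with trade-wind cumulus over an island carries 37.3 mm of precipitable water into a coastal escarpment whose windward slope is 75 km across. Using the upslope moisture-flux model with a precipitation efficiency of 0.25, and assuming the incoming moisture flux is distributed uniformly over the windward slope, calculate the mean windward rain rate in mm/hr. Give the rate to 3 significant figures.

Incoming column moisture flux per unit ridge length: F = V × PW = 10.5 × 37.3 = 391.65 mm·m/s.
Spread over the 75 km slope with efficiency ε = 0.25: R = ε·F/W = 0.25 × 391.65 / 75000 m = 1.306e-03 mm/s.
R = 1.306e-03 × 3600 = 4.70 mm/hr.

R ≈ 4.70 mm/hr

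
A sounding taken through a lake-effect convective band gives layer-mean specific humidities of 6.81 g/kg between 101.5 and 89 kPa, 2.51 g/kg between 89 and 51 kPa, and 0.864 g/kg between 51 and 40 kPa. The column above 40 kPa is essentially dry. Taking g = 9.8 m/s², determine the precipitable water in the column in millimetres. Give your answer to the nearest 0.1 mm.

PW ≈ 19.4 mm

Precipitable water is the column-integrated vapour mass per unit area: PW = (1/g) Σ q̄ Δp, with q in kg/kg and Δp in Pa (1 kg/m² of water = 1 mm).
Layer 101.5–89 kPa: Δp = 125 hPa = 12500 Pa, q̄ = 0.00681 kg/kg → 0.00681 × 12500 / 9.8 = 8.69 mm
Layer 89–51 kPa: Δp = 380 hPa = 38000 Pa, q̄ = 0.00251 kg/kg → 0.00251 × 38000 / 9.8 = 9.73 mm
Layer 51–40 kPa: Δp = 110 hPa = 11000 Pa, q̄ = 0.000864 kg/kg → 0.000864 × 11000 / 9.8 = 0.97 mm
PW = 8.69 + 9.73 + 0.97 = 19.39 ≈ 19.4 mm.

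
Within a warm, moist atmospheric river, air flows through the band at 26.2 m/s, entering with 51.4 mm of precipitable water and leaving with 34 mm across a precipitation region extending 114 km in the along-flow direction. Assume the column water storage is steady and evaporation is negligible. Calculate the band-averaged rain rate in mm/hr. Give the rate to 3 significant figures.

Column moisture flux per unit crosswind length is F = V × PW.
Inflow: F_in = 26.2 × 51.4 = 1346.68 mm·m/s
Outflow: F_out = 26.2 × 34 = 890.8 mm·m/s
Steady-state rate R = (F_in − F_out)/L = (1346.68 − 890.8) / 114000 m = 3.999e-03 mm/s.
R = 3.999e-03 × 3600 = 14.4 mm/hr.

R ≈ 14.4 mm/hr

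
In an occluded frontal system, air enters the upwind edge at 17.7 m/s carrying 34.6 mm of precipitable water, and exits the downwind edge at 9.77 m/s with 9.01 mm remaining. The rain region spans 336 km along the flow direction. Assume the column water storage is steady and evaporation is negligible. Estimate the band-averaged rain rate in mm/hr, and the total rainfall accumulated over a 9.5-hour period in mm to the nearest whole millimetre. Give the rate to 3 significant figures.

R ≈ 5.62 mm/hr; total ≈ 53 mm

Column moisture flux per unit crosswind length is F = V × PW.
Inflow: F_in = 17.7 × 34.6 = 612.42 mm·m/s
Outflow: F_out = 9.77 × 9.01 = 88.0277 mm·m/s
Steady-state rate R = (F_in − F_out)/L = (612.42 − 88.0277) / 336000 m = 1.561e-03 mm/s.
R = 1.561e-03 × 3600 = 5.62 mm/hr.
Over 9.5 h: total = 5.62 × 9.5 = 53.39 ≈ 53 mm.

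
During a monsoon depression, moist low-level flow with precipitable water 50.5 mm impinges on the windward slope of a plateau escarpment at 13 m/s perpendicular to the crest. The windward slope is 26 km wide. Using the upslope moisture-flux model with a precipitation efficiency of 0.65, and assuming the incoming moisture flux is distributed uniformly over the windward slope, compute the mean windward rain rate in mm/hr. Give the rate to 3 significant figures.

R ≈ 59.1 mm/hr

Incoming column moisture flux per unit ridge length: F = V × PW = 13 × 50.5 = 656.5 mm·m/s.
Spread over the 26 km slope with efficiency ε = 0.65: R = ε·F/W = 0.65 × 656.5 / 26000 m = 1.641e-02 mm/s.
R = 1.641e-02 × 3600 = 59.1 mm/hr.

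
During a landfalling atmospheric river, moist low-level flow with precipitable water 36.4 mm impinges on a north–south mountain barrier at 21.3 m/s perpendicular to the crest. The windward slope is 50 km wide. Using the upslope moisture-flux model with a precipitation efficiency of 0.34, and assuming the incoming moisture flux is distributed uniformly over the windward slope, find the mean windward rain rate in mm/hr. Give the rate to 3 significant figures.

R ≈ 19.0 mm/hr

Incoming column moisture flux per unit ridge length: F = V × PW = 21.3 × 36.4 = 775.32 mm·m/s.
Spread over the 50 km slope with efficiency ε = 0.34: R = ε·F/W = 0.34 × 775.32 / 50000 m = 5.272e-03 mm/s.
R = 5.272e-03 × 3600 = 19.0 mm/hr.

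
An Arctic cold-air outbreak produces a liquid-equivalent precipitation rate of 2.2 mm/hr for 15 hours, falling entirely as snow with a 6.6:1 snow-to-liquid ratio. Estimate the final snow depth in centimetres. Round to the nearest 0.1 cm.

Liquid-equivalent depth = 2.2 × 15 = 33 mm.
Snow depth = 33 mm × 6.6 = 217.8 mm = 21.8 cm.

snow depth ≈ 21.8 cm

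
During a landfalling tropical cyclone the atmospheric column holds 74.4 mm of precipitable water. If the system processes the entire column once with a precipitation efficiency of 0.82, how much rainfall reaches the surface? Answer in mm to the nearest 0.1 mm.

rainfall ≈ 61.0 mm

Rainfall = ε × PW = 0.82 × 74.4 = 61.0 mm.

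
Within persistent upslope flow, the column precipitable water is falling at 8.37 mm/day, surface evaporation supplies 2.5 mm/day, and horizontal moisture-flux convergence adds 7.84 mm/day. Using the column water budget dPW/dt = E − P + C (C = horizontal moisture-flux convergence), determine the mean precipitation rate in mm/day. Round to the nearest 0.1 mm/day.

dPW/dt = -8.37 mm/day.
P = E + C − dPW/dt = 2.5 + (7.84) − (-8.37) = 18.7 mm/day.

P ≈ 18.7 mm/day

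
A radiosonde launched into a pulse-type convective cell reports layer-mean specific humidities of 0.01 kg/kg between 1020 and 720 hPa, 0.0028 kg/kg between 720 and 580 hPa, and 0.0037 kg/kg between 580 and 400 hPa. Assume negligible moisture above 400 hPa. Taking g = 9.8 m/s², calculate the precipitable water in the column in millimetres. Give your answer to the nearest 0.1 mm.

Precipitable water is the column-integrated vapour mass per unit area: PW = (1/g) Σ q̄ Δp, with q in kg/kg and Δp in Pa (1 kg/m² of water = 1 mm).
Layer 1020–720 hPa: Δp = 300 hPa = 30000 Pa, q̄ = 0.01 kg/kg → 0.01 × 30000 / 9.8 = 30.61 mm
Layer 720–580 hPa: Δp = 140 hPa = 14000 Pa, q̄ = 0.0028 kg/kg → 0.0028 × 14000 / 9.8 = 4.00 mm
Layer 580–400 hPa: Δp = 180 hPa = 18000 Pa, q̄ = 0.0037 kg/kg → 0.0037 × 18000 / 9.8 = 6.80 mm
PW = 30.61 + 4.00 + 6.80 = 41.41 ≈ 41.4 mm.

PW ≈ 41.4 mm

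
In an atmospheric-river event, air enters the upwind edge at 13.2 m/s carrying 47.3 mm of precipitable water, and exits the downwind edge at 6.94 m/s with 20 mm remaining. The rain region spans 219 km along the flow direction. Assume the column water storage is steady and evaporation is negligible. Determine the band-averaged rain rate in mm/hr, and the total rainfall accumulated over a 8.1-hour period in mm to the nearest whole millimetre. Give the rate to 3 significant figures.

R ≈ 7.98 mm/hr; total ≈ 65 mm

Column moisture flux per unit crosswind length is F = V × PW.
Inflow: F_in = 13.2 × 47.3 = 624.36 mm·m/s
Outflow: F_out = 6.94 × 20 = 138.8 mm·m/s
Steady-state rate R = (F_in − F_out)/L = (624.36 − 138.8) / 219000 m = 2.217e-03 mm/s.
R = 2.217e-03 × 3600 = 7.98 mm/hr.
Over 8.1 h: total = 7.98 × 8.1 = 64.638 ≈ 65 mm.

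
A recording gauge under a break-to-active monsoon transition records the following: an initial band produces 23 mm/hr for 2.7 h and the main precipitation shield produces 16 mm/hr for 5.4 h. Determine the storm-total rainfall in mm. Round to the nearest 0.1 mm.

total ≈ 148.5 mm

Total = Σ Rᵢ Δtᵢ = 23 × 2.7 + 16 × 5.4
      = 62.1 + 86.4 = 148.5 mm.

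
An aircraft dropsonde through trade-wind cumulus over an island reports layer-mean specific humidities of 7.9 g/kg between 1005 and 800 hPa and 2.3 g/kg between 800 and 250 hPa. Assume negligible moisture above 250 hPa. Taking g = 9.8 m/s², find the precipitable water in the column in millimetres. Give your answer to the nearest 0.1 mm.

Precipitable water is the column-integrated vapour mass per unit area: PW = (1/g) Σ q̄ Δp, with q in kg/kg and Δp in Pa (1 kg/m² of water = 1 mm).
Layer 1005–800 hPa: Δp = 205 hPa = 20500 Pa, q̄ = 0.0079 kg/kg → 0.0079 × 20500 / 9.8 = 16.53 mm
Layer 800–250 hPa: Δp = 550 hPa = 55000 Pa, q̄ = 0.0023 kg/kg → 0.0023 × 55000 / 9.8 = 12.91 mm
PW = 16.53 + 12.91 = 29.44 ≈ 29.4 mm.

PW ≈ 29.4 mm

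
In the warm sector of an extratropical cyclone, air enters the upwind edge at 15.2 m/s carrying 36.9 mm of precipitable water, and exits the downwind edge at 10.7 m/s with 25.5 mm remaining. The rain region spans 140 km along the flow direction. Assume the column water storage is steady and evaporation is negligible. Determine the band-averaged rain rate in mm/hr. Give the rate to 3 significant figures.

Column moisture flux per unit crosswind length is F = V × PW.
Inflow: F_in = 15.2 × 36.9 = 560.88 mm·m/s
Outflow: F_out = 10.7 × 25.5 = 272.85 mm·m/s
Steady-state rate R = (F_in − F_out)/L = (560.88 − 272.85) / 140000 m = 2.057e-03 mm/s.
R = 2.057e-03 × 3600 = 7.41 mm/hr.

R ≈ 7.41 mm/hr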